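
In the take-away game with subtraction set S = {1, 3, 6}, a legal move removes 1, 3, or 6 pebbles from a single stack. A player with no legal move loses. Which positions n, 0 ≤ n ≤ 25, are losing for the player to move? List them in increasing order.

G(0) = 0
G(1) = mex{0} = 1
G(2) = mex{1} = 0
G(3) = mex{0,0} = 1
G(4) = mex{1,1} = 0
G(5) = mex{0,0} = 1
G(6) = mex{1,1,0} = 2
G(7) = mex{2,0,1} = 3
G(8) = mex{3,1,0} = 2
G(9) = mex{2,2,1} = 0
G(10) = mex{0,3,0} = 1
G(11) = mex{1,2,1} = 0
G(12) = mex{0,0,2} = 1
G(13) = mex{1,1,3} = 0
G(14) = mex{0,0,2} = 1
G(15) = mex{1,1,0} = 2
G(16) = mex{2,0,1} = 3
G(17) = mex{3,1,0} = 2
G(18) = mex{2,2,1} = 0
G(19) = mex{0,3,0} = 1
G(20) = mex{1,2,1} = 0
G(21) = mex{0,0,2} = 1
G(22) = mex{1,1,3} = 0
G(23) = mex{0,0,2} = 1
G(24) = mex{1,1,0} = 2
G(25) = mex{2,0,1} = 3
P-positions are exactly the n with G(n) = 0.

0, 2, 4, 9, 11, 13, 18, 20, 22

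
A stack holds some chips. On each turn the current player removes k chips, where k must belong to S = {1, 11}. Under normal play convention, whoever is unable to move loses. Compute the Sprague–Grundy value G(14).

G(0) = 0
G(1) = mex{0} = 1
G(2) = mex{1} = 0
G(3) = mex{0} = 1
G(4) = mex{1} = 0
G(5) = mex{0} = 1
G(6) = mex{1} = 0
G(7) = mex{0} = 1
G(8) = mex{1} = 0
G(9) = mex{0} = 1
G(10) = mex{1} = 0
G(11) = mex{0,0} = 1
G(12) = mex{1,1} = 0
G(13) = mex{0,0} = 1
G(14) = mex{1,1} = 0

0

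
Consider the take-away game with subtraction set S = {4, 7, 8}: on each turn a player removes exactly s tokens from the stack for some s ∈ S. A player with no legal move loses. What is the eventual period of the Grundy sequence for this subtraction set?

12

G(0) = 0
G(1) = mex{} = 0
G(2) = mex{} = 0
G(3) = mex{} = 0
G(4) = mex{0} = 1
G(5) = mex{0} = 1
G(6) = mex{0} = 1
G(7) = mex{0,0} = 1
G(8) = mex{1,0,0} = 2
G(9) = mex{1,0,0} = 2
G(10) = mex{1,0,0} = 2
G(11) = mex{1,1,0} = 2
G(12) = mex{2,1,1} = 0
G(13) = mex{2,1,1} = 0
G(14) = mex{2,1,1} = 0
G(15) = mex{2,2,1} = 0
G(16) = mex{0,2,2} = 1
G(17) = mex{0,2,2} = 1
G(18) = mex{0,2,2} = 1
G(19) = mex{0,0,2} = 1
G(20) = mex{1,0,0} = 2
G(21) = mex{1,0,0} = 2
G(22) = mex{1,0,0} = 2
G(23) = mex{1,1,0} = 2
G(24) = mex{2,1,1} = 0
G(25) = mex{2,1,1} = 0
G(n+12) = G(n) holds for n = 0,…,7 (a full window of length max(S) = 8), so the sequence is purely periodic with period 12.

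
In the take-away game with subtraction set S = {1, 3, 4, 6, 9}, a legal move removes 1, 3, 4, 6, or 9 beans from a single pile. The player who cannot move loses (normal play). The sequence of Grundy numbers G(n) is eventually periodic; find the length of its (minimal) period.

12

n :  0  1  2  3  4  5  6  7  8  9 10 11 12 13 14 15 16 17 18 19 20 21 22 23 24 25
G :  0  1  0  1  2  3  2  0  1  4  3  2  0  1  0  1  2  3  2  0  1  4  3  2  0  1
G(n+12) = G(n) holds for n = 0,…,8 (a full window of length max(S) = 9), so the sequence is purely periodic with period 12.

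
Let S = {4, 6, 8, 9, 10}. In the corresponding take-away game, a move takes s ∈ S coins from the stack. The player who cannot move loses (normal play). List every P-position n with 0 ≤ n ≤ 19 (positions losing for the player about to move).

0, 1, 2, 3, 14, 15, 16, 17

n :  0  1  2  3  4  5  6  7  8  9 10 11 12 13 14 15 16 17 18 19
G :  0  0  0  0  1  1  1  1  2  2  2  2  3  3  0  0  0  0  1  1
P-positions are exactly the n with G(n) = 0.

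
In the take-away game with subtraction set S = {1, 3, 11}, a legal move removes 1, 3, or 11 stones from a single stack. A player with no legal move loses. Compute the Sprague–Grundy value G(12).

G(0) = 0
G(1) = mex{0} = 1
G(2) = mex{1} = 0
G(3) = mex{0,0} = 1
G(4) = mex{1,1} = 0
G(5) = mex{0,0} = 1
G(6) = mex{1,1} = 0
G(7) = mex{0,0} = 1
G(8) = mex{1,1} = 0
G(9) = mex{0,0} = 1
G(10) = mex{1,1} = 0
G(11) = mex{0,0,0} = 1
G(12) = mex{1,1,1} = 0

0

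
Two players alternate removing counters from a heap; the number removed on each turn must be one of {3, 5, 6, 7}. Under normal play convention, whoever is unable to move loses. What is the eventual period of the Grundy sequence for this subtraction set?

G(0) = 0
G(1) = mex{} = 0
G(2) = mex{} = 0
G(3) = mex{0} = 1
G(4) = mex{0} = 1
G(5) = mex{0,0} = 1
G(6) = mex{1,0,0} = 2
G(7) = mex{1,0,0,0} = 2
G(8) = mex{1,1,0,0} = 2
G(9) = mex{2,1,1,0} = 3
G(10) = mex{2,1,1,1} = 0
G(11) = mex{2,2,1,1} = 0
G(12) = mex{3,2,2,1} = 0
G(13) = mex{0,2,2,2} = 1
G(14) = mex{0,3,2,2} = 1
G(15) = mex{0,0,3,2} = 1
G(16) = mex{1,0,0,3} = 2
G(17) = mex{1,0,0,0} = 2
G(18) = mex{1,1,0,0} = 2
G(19) = mex{2,1,1,0} = 3
G(20) = mex{2,1,1,1} = 0
G(21) = mex{2,2,1,1} = 0
G(n+10) = G(n) holds for n = 0,…,6 (a full window of length max(S) = 7), so the sequence is purely periodic with period 10.

10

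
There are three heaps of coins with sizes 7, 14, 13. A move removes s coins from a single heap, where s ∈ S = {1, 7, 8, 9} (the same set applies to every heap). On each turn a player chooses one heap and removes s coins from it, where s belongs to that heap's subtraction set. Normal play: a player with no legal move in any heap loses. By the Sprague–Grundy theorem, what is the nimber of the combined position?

0

All heaps use S = {1, 7, 8, 9}:
G(0) = 0
G(1) = mex{0} = 1
G(2) = mex{1} = 0
G(3) = mex{0} = 1
G(4) = mex{1} = 0
G(5) = mex{0} = 1
G(6) = mex{1} = 0
G(7) = mex{0,0} = 1
G(8) = mex{1,1,0} = 2
G(9) = mex{2,0,1,0} = 3
G(10) = mex{3,1,0,1} = 2
G(11) = mex{2,0,1,0} = 3
G(12) = mex{3,1,0,1} = 2
G(13) = mex{2,0,1,0} = 3
G(14) = mex{3,1,0,1} = 2
Heap A: G(7) = 1.
Heap B: G(14) = 2.
Heap C: G(13) = 3.
Combined Grundy value = 1 ⊕ 2 ⊕ 3 = 0.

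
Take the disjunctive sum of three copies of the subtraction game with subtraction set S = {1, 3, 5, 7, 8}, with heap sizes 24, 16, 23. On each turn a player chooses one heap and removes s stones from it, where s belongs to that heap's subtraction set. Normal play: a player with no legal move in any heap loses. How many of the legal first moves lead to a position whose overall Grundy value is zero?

All heaps use S = {1, 3, 5, 7, 8}:
G(0) = 0
G(1) = mex{0} = 1
G(2) = mex{1} = 0
G(3) = mex{0,0} = 1
G(4) = mex{1,1} = 0
G(5) = mex{0,0,0} = 1
G(6) = mex{1,1,1} = 0
G(7) = mex{0,0,0,0} = 1
G(8) = mex{1,1,1,1,0} = 2
G(9) = mex{2,0,0,0,1} = 3
G(10) = mex{3,1,1,1,0} = 2
G(11) = mex{2,2,0,0,1} = 3
G(12) = mex{3,3,1,1,0} = 2
G(13) = mex{2,2,2,0,1} = 3
G(14) = mex{3,3,3,1,0} = 2
G(15) = mex{2,2,2,2,1} = 0
G(16) = mex{0,3,3,3,2} = 1
G(17) = mex{1,2,2,2,3} = 0
G(18) = mex{0,0,3,3,2} = 1
G(19) = mex{1,1,2,2,3} = 0
G(20) = mex{0,0,0,3,2} = 1
G(21) = mex{1,1,1,2,3} = 0
G(22) = mex{0,0,0,0,2} = 1
G(23) = mex{1,1,1,1,0} = 2
G(24) = mex{2,0,0,0,1} = 3
Heap A: G(24) = 3.
Heap B: G(16) = 1.
Heap C: G(23) = 2.
Combined Grundy value = 3 ⊕ 1 ⊕ 2 = 0.
A winning move leaves total XOR = 0, i.e. changes one component's Grundy value g to g ⊕ X where X is the current total.
Heap A: target g' = 3⊕0 = 3, but every legal move changes the Grundy value (mex property), so 0 moves.
Heap B: target g' = 1⊕0 = 1, but every legal move changes the Grundy value (mex property), so 0 moves.
Heap C: target g' = 2⊕0 = 2, but every legal move changes the Grundy value (mex property), so 0 moves.

0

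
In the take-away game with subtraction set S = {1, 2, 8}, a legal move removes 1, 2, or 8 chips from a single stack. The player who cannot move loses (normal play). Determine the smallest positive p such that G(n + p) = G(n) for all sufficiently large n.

3

G(0) = 0
G(1) = mex{0} = 1
G(2) = mex{1,0} = 2
G(3) = mex{2,1} = 0
G(4) = mex{0,2} = 1
G(5) = mex{1,0} = 2
G(6) = mex{2,1} = 0
G(7) = mex{0,2} = 1
G(8) = mex{1,0,0} = 2
G(9) = mex{2,1,1} = 0
G(10) = mex{0,2,2} = 1
G(11) = mex{1,0,0} = 2
G(12) = mex{2,1,1} = 0
G(13) = mex{0,2,2} = 1
G(14) = mex{1,0,0} = 2
G(n+3) = G(n) holds for n = 0,…,7 (a full window of length max(S) = 8), so the sequence is purely periodic with period 3.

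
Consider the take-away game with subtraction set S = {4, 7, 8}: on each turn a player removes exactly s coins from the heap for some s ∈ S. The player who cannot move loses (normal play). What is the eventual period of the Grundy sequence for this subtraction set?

G(0) = 0
G(1) = mex{} = 0
G(2) = mex{} = 0
G(3) = mex{} = 0
G(4) = mex{0} = 1
G(5) = mex{0} = 1
G(6) = mex{0} = 1
G(7) = mex{0,0} = 1
G(8) = mex{1,0,0} = 2
G(9) = mex{1,0,0} = 2
G(10) = mex{1,0,0} = 2
G(11) = mex{1,1,0} = 2
G(12) = mex{2,1,1} = 0
G(13) = mex{2,1,1} = 0
G(14) = mex{2,1,1} = 0
G(15) = mex{2,2,1} = 0
G(16) = mex{0,2,2} = 1
G(17) = mex{0,2,2} = 1
G(18) = mex{0,2,2} = 1
G(19) = mex{0,0,2} = 1
G(20) = mex{1,0,0} = 2
G(21) = mex{1,0,0} = 2
G(22) = mex{1,0,0} = 2
G(23) = mex{1,1,0} = 2
G(24) = mex{2,1,1} = 0
G(25) = mex{2,1,1} = 0
G(n+12) = G(n) holds for n = 0,…,7 (a full window of length max(S) = 8), so the sequence is purely periodic with period 12.

12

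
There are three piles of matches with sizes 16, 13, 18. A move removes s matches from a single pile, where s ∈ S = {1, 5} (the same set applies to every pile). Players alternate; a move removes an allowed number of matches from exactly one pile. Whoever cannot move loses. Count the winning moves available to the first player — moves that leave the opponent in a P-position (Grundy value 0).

6

All piles use S = {1, 5}:
n :  0  1  2  3  4  5  6  7  8  9 10 11 12 13 14 15 16 17 18
G :  0  1  0  1  0  1  0  1  0  1  0  1  0  1  0  1  0  1  0
Pile A: G(16) = 0.
Pile B: G(13) = 1.
Pile C: G(18) = 0.
Combined Grundy value = 0 ⊕ 1 ⊕ 0 = 1.
A winning move leaves total XOR = 0, i.e. changes one component's Grundy value g to g ⊕ X where X is the current total.
Pile A: need g' = 0⊕1 = 1. Options: 16−1→G=1, 16−5→G=1. Hits: 2.
Pile B: need g' = 1⊕1 = 0. Options: 13−1→G=0, 13−5→G=0. Hits: 2.
Pile C: need g' = 0⊕1 = 1. Options: 18−1→G=1, 18−5→G=1. Hits: 2.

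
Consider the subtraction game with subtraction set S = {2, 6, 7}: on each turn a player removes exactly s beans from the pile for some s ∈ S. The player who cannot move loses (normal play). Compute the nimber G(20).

n :  0  1  2  3  4  5  6  7  8  9 10 11 12 13 14 15 16 17 18 19 20
G :  0  0  1  1  0  0  1  1  2  0  3  1  2  0  0  1  1  0  0  1  1

1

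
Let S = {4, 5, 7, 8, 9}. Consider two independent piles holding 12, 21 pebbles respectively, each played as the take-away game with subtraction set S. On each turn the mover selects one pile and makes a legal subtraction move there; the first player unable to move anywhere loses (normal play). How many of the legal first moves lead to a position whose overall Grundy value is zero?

All piles use S = {4, 5, 7, 8, 9}:
n :  0  1  2  3  4  5  6  7  8  9 10 11 12 13 14 15 16 17 18 19 20 21
G :  0  0  0  0  1  1  1  1  2  2  2  2  3  0  0  0  0  1  1  1  1  2
Pile A: G(12) = 3.
Pile B: G(21) = 2.
Combined Grundy value = 3 ⊕ 2 = 1.
A winning move leaves total XOR = 0, i.e. changes one component's Grundy value g to g ⊕ X where X is the current total.
Pile A: need g' = 3⊕1 = 2. Options: 12−4→G=2, 12−5→G=1, 12−7→G=1, 12−8→G=1, 12−9→G=0. Hits: 1.
Pile B: need g' = 2⊕1 = 3. Options: 21−4→G=1, 21−5→G=0, 21−7→G=0, 21−8→G=0, 21−9→G=3. Hits: 1.

2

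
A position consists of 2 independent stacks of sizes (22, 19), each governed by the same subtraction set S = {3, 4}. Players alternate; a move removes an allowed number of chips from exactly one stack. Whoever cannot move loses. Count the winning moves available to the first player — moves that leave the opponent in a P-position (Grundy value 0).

4

All stacks use S = {3, 4}:
n :  0  1  2  3  4  5  6  7  8  9 10 11 12 13 14 15 16 17 18 19 20 21 22
G :  0  0  0  1  1  1  2  0  0  0  1  1  1  2  0  0  0  1  1  1  2  0  0
Stack A: G(22) = 0.
Stack B: G(19) = 1.
Combined Grundy value = 0 ⊕ 1 = 1.
A winning move leaves total XOR = 0, i.e. changes one component's Grundy value g to g ⊕ X where X is the current total.
Stack A: need g' = 0⊕1 = 1. Options: 22−3→G=1, 22−4→G=1. Hits: 2.
Stack B: need g' = 1⊕1 = 0. Options: 19−3→G=0, 19−4→G=0. Hits: 2.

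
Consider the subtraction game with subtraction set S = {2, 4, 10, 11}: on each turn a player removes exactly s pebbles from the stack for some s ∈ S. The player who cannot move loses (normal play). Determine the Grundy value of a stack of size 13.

0

n :  0  1  2  3  4  5  6  7  8  9 10 11 12 13
G :  0  0  1  1  2  2  0  0  1  1  2  2  3  0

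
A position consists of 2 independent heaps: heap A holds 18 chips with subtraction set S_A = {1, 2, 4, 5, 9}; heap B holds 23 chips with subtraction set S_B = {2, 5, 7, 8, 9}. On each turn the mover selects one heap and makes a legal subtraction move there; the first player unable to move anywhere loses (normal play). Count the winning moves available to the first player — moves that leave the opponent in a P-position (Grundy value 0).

0

Heap A, S = {1, 2, 4, 5, 9}:
G(0) = 0
G(1) = mex{0} = 1
G(2) = mex{1,0} = 2
G(3) = mex{2,1} = 0
G(4) = mex{0,2,0} = 1
G(5) = mex{1,0,1,0} = 2
G(6) = mex{2,1,2,1} = 0
G(7) = mex{0,2,0,2} = 1
G(8) = mex{1,0,1,0} = 2
G(9) = mex{2,1,2,1,0} = 3
G(10) = mex{3,2,0,2,1} = 4
G(11) = mex{4,3,1,0,2} = 5
G(12) = mex{5,4,2,1,0} = 3
G(13) = mex{3,5,3,2,1} = 0
G(14) = mex{0,3,4,3,2} = 1
G(15) = mex{1,0,5,4,0} = 2
G(16) = mex{2,1,3,5,1} = 0
G(17) = mex{0,2,0,3,2} = 1
G(18) = mex{1,0,1,0,3} = 2
G_A(18) = 2.
Heap B, S = {2, 5, 7, 8, 9}:
n :  0  1  2  3  4  5  6  7  8  9 10 11 12 13 14 15 16 17 18 19 20 21 22 23
G :  0  0  1  1  0  2  1  3  2  2  3  3  4  4  0  0  1  1  0  2  1  3  2  2
G_B(23) = 2.
Combined Grundy value = 2 ⊕ 2 = 0.
A winning move leaves total XOR = 0, i.e. changes one component's Grundy value g to g ⊕ X where X is the current total.
Heap A: target g' = 2⊕0 = 2, but every legal move changes the Grundy value (mex property), so 0 moves.
Heap B: target g' = 2⊕0 = 2, but every legal move changes the Grundy value (mex property), so 0 moves.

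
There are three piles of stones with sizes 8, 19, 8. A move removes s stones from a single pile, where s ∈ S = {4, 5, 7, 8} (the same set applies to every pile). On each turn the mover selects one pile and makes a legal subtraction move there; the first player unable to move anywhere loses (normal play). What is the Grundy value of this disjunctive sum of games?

1

All piles use S = {4, 5, 7, 8}:
n :  0  1  2  3  4  5  6  7  8  9 10 11 12 13 14 15 16 17 18 19
G :  0  0  0  0  1  1  1  1  2  2  2  2  0  0  0  0  1  1  1  1
Pile A: G(8) = 2.
Pile B: G(19) = 1.
Pile C: G(8) = 2.
Combined Grundy value = 2 ⊕ 1 ⊕ 2 = 1.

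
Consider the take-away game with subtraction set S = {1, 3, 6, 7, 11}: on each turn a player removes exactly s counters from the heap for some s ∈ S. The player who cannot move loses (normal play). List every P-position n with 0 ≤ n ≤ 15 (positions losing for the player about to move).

G(0) = 0
G(1) = mex{0} = 1
G(2) = mex{1} = 0
G(3) = mex{0,0} = 1
G(4) = mex{1,1} = 0
G(5) = mex{0,0} = 1
G(6) = mex{1,1,0} = 2
G(7) = mex{2,0,1,0} = 3
G(8) = mex{3,1,0,1} = 2
G(9) = mex{2,2,1,0} = 3
G(10) = mex{3,3,0,1} = 2
G(11) = mex{2,2,1,0,0} = 3
G(12) = mex{3,3,2,1,1} = 0
G(13) = mex{0,2,3,2,0} = 1
G(14) = mex{1,3,2,3,1} = 0
G(15) = mex{0,0,3,2,0} = 1
P-positions are exactly the n with G(n) = 0.

0, 2, 4, 12, 14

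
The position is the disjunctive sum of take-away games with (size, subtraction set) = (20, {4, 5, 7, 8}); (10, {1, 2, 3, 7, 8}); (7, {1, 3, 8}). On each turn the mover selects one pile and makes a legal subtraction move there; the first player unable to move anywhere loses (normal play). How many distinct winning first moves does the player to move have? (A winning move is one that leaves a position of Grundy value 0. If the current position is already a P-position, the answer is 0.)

5

Pile A, S = {4, 5, 7, 8}:
n :  0  1  2  3  4  5  6  7  8  9 10 11 12 13 14 15 16 17 18 19 20
G :  0  0  0  0  1  1  1  1  2  2  2  2  0  0  0  0  1  1  1  1  2
G_A(20) = 2.
Pile B, S = {1, 2, 3, 7, 8}:
n :  0  1  2  3  4  5  6  7  8  9 10
G :  0  1  2  3  0  1  2  3  4  0  1
G_B(10) = 1.
Pile C, S = {1, 3, 8}:
n : 0 1 2 3 4 5 6 7
G : 0 1 0 1 0 1 0 1
G_C(7) = 1.
Combined Grundy value = 2 ⊕ 1 ⊕ 1 = 2.
A winning move leaves total XOR = 0, i.e. changes one component's Grundy value g to g ⊕ X where X is the current total.
Pile A: need g' = 2⊕2 = 0. Options: 20−4→G=1, 20−5→G=0, 20−7→G=0, 20−8→G=0. Hits: 3.
Pile B: need g' = 1⊕2 = 3. Options: 10−1→G=0, 10−2→G=4, 10−3→G=3, 10−7→G=3, 10−8→G=2. Hits: 2.
Pile C: need g' = 1⊕2 = 3. Options: 7−1→G=0, 7−3→G=0. Hits: 0.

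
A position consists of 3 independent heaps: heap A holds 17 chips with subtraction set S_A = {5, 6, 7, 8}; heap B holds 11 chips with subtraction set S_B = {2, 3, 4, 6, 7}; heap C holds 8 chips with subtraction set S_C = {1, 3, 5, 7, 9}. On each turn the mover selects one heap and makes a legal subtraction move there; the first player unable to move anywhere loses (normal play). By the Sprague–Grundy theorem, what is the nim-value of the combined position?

Heap A, S = {5, 6, 7, 8}:
n :  0  1  2  3  4  5  6  7  8  9 10 11 12 13 14 15 16 17
G :  0  0  0  0  0  1  1  1  1  1  2  2  2  0  0  0  0  0
G_A(17) = 0.
Heap B, S = {2, 3, 4, 6, 7}:
n :  0  1  2  3  4  5  6  7  8  9 10 11
G :  0  0  1  1  2  2  3  3  4  0  0  1
G_B(11) = 1.
Heap C, S = {1, 3, 5, 7, 9}:
n : 0 1 2 3 4 5 6 7 8
G : 0 1 0 1 0 1 0 1 0
G_C(8) = 0.
Combined Grundy value = 0 ⊕ 1 ⊕ 0 = 1.

1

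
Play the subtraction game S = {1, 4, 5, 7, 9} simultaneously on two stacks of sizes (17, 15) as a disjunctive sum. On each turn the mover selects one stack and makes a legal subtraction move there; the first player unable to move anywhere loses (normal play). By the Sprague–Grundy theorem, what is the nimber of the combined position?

2

All stacks use S = {1, 4, 5, 7, 9}:
n :  0  1  2  3  4  5  6  7  8  9 10 11 12 13 14 15 16 17
G :  0  1  0  1  2  3  2  3  0  1  0  1  2  3  2  3  0  1
Stack A: G(17) = 1.
Stack B: G(15) = 3.
Combined Grundy value = 1 ⊕ 3 = 2.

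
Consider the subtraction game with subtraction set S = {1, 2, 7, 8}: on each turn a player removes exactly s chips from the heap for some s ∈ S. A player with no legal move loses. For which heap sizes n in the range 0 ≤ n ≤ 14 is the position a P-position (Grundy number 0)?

n :  0  1  2  3  4  5  6  7  8  9 10 11 12 13 14
G :  0  1  2  0  1  2  0  1  2  0  1  2  0  1  2
P-positions are exactly the n with G(n) = 0.

0, 3, 6, 9, 12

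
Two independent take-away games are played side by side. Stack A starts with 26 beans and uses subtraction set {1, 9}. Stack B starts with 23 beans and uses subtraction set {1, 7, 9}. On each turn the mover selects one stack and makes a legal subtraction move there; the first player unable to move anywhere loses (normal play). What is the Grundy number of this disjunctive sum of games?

Stack A, S = {1, 9}:
n :  0  1  2  3  4  5  6  7  8  9 10 11 12 13 14 15 16 17 18 19 20 21 22 23 24 25 26
G :  0  1  0  1  0  1  0  1  0  1  0  1  0  1  0  1  0  1  0  1  0  1  0  1  0  1  0
G_A(26) = 0.
Stack B, S = {1, 7, 9}:
n :  0  1  2  3  4  5  6  7  8  9 10 11 12 13 14 15 16 17 18 19 20 21 22 23
G :  0  1  0  1  0  1  0  1  0  1  0  1  0  1  0  1  0  1  0  1  0  1  0  1
G_B(23) = 1.
Combined Grundy value = 0 ⊕ 1 = 1.

1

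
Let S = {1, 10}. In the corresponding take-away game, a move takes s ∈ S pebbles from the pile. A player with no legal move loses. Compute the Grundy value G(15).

0

n :  0  1  2  3  4  5  6  7  8  9 10 11 12 13 14 15
G :  0  1  0  1  0  1  0  1  0  1  2  0  1  0  1  0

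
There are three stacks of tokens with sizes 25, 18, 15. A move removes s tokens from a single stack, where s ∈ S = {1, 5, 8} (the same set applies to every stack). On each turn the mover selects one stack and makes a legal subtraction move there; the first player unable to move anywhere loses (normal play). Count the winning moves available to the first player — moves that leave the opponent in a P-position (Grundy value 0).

All stacks use S = {1, 5, 8}:
n :  0  1  2  3  4  5  6  7  8  9 10 11 12 13 14 15 16 17 18 19 20 21 22 23 24 25
G :  0  1  0  1  0  1  0  1  2  3  2  3  2  0  1  0  1  0  1  0  1  2  3  2  3  2
Stack A: G(25) = 2.
Stack B: G(18) = 1.
Stack C: G(15) = 0.
Combined Grundy value = 2 ⊕ 1 ⊕ 0 = 3.
A winning move leaves total XOR = 0, i.e. changes one component's Grundy value g to g ⊕ X where X is the current total.
Stack A: need g' = 2⊕3 = 1. Options: 25−1→G=3, 25−5→G=1, 25−8→G=0. Hits: 1.
Stack B: need g' = 1⊕3 = 2. Options: 18−1→G=0, 18−5→G=0, 18−8→G=2. Hits: 1.
Stack C: need g' = 0⊕3 = 3. Options: 15−1→G=1, 15−5→G=2, 15−8→G=1. Hits: 0.

2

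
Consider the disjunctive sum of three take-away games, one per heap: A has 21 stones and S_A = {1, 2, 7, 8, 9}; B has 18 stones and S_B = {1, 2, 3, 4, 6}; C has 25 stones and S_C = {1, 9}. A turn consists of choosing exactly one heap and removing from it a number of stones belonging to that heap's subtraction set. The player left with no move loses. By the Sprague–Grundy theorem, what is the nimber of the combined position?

Heap A, S = {1, 2, 7, 8, 9}:
G(0) = 0
G(1) = mex{0} = 1
G(2) = mex{1,0} = 2
G(3) = mex{2,1} = 0
G(4) = mex{0,2} = 1
G(5) = mex{1,0} = 2
G(6) = mex{2,1} = 0
G(7) = mex{0,2,0} = 1
G(8) = mex{1,0,1,0} = 2
G(9) = mex{2,1,2,1,0} = 3
G(10) = mex{3,2,0,2,1} = 4
G(11) = mex{4,3,1,0,2} = 5
G(12) = mex{5,4,2,1,0} = 3
G(13) = mex{3,5,0,2,1} = 4
G(14) = mex{4,3,1,0,2} = 5
G(15) = mex{5,4,2,1,0} = 3
G(16) = mex{3,5,3,2,1} = 0
G(17) = mex{0,3,4,3,2} = 1
G(18) = mex{1,0,5,4,3} = 2
G(19) = mex{2,1,3,5,4} = 0
G(20) = mex{0,2,4,3,5} = 1
G(21) = mex{1,0,5,4,3} = 2
G_A(21) = 2.
Heap B, S = {1, 2, 3, 4, 6}:
G(0) = 0
G(1) = mex{0} = 1
G(2) = mex{1,0} = 2
G(3) = mex{2,1,0} = 3
G(4) = mex{3,2,1,0} = 4
G(5) = mex{4,3,2,1} = 0
G(6) = mex{0,4,3,2,0} = 1
G(7) = mex{1,0,4,3,1} = 2
G(8) = mex{2,1,0,4,2} = 3
G(9) = mex{3,2,1,0,3} = 4
G(10) = mex{4,3,2,1,4} = 0
G(11) = mex{0,4,3,2,0} = 1
G(12) = mex{1,0,4,3,1} = 2
G(13) = mex{2,1,0,4,2} = 3
G(14) = mex{3,2,1,0,3} = 4
G(15) = mex{4,3,2,1,4} = 0
G(16) = mex{0,4,3,2,0} = 1
G(17) = mex{1,0,4,3,1} = 2
G(18) = mex{2,1,0,4,2} = 3
G_B(18) = 3.
Heap C, S = {1, 9}:
G(0) = 0
G(1) = mex{0} = 1
G(2) = mex{1} = 0
G(3) = mex{0} = 1
G(4) = mex{1} = 0
G(5) = mex{0} = 1
G(6) = mex{1} = 0
G(7) = mex{0} = 1
G(8) = mex{1} = 0
G(9) = mex{0,0} = 1
G(10) = mex{1,1} = 0
G(11) = mex{0,0} = 1
G(12) = mex{1,1} = 0
G(13) = mex{0,0} = 1
G(14) = mex{1,1} = 0
G(15) = mex{0,0} = 1
G(16) = mex{1,1} = 0
G(17) = mex{0,0} = 1
G(18) = mex{1,1} = 0
G(19) = mex{0,0} = 1
G(20) = mex{1,1} = 0
G(21) = mex{0,0} = 1
G(22) = mex{1,1} = 0
G(23) = mex{0,0} = 1
G(24) = mex{1,1} = 0
G(25) = mex{0,0} = 1
G_C(25) = 1.
Combined Grundy value = 2 ⊕ 3 ⊕ 1 = 0.

0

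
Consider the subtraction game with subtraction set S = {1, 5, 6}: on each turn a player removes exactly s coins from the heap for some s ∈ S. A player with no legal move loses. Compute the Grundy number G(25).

n :  0  1  2  3  4  5  6  7  8  9 10 11 12 13 14 15 16 17 18 19 20 21 22 23 24 25
G :  0  1  0  1  0  1  2  3  2  3  2  0  1  0  1  0  1  2  3  2  3  2  0  1  0  1

1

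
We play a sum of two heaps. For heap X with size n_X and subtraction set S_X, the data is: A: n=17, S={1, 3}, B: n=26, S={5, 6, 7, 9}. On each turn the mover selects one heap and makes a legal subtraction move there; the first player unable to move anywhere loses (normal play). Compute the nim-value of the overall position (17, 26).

Heap A, S = {1, 3}:
n :  0  1  2  3  4  5  6  7  8  9 10 11 12 13 14 15 16 17
G :  0  1  0  1  0  1  0  1  0  1  0  1  0  1  0  1  0  1
G_A(17) = 1.
Heap B, S = {5, 6, 7, 9}:
n :  0  1  2  3  4  5  6  7  8  9 10 11 12 13 14 15 16 17 18 19 20 21 22 23 24 25 26
G :  0  0  0  0  0  1  1  1  1  1  2  2  2  2  0  0  0  0  0  1  1  1  1  1  2  2  2
G_B(26) = 2.
Combined Grundy value = 1 ⊕ 2 = 3.

3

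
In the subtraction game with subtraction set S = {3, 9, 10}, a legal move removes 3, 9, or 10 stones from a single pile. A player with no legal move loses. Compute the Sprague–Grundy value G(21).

n :  0  1  2  3  4  5  6  7  8  9 10 11 12 13 14 15 16 17 18 19 20 21
G :  0  0  0  1  1  1  0  0  0  1  1  1  2  0  0  3  1  1  2  0  0  0

0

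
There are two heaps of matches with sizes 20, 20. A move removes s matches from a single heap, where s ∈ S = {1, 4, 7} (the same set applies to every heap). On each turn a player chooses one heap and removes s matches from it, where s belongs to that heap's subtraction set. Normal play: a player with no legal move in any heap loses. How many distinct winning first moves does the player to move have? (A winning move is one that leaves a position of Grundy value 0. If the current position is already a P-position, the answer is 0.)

0

All heaps use S = {1, 4, 7}:
n :  0  1  2  3  4  5  6  7  8  9 10 11 12 13 14 15 16 17 18 19 20
G :  0  1  0  1  2  0  1  2  0  1  0  1  2  0  1  2  0  1  0  1  2
Heap A: G(20) = 2.
Heap B: G(20) = 2.
Combined Grundy value = 2 ⊕ 2 = 0.
A winning move leaves total XOR = 0, i.e. changes one component's Grundy value g to g ⊕ X where X is the current total.
Heap A: target g' = 2⊕0 = 2, but every legal move changes the Grundy value (mex property), so 0 moves.
Heap B: target g' = 2⊕0 = 2, but every legal move changes the Grundy value (mex property), so 0 moves.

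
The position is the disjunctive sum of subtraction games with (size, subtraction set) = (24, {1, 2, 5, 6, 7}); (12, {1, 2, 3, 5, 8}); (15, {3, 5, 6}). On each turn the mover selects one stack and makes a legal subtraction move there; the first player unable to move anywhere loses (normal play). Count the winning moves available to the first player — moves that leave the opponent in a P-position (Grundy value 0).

Stack A, S = {1, 2, 5, 6, 7}:
G(0) = 0
G(1) = mex{0} = 1
G(2) = mex{1,0} = 2
G(3) = mex{2,1} = 0
G(4) = mex{0,2} = 1
G(5) = mex{1,0,0} = 2
G(6) = mex{2,1,1,0} = 3
G(7) = mex{3,2,2,1,0} = 4
G(8) = mex{4,3,0,2,1} = 5
G(9) = mex{5,4,1,0,2} = 3
G(10) = mex{3,5,2,1,0} = 4
G(11) = mex{4,3,3,2,1} = 0
G(12) = mex{0,4,4,3,2} = 1
G(13) = mex{1,0,5,4,3} = 2
G(14) = mex{2,1,3,5,4} = 0
G(15) = mex{0,2,4,3,5} = 1
G(16) = mex{1,0,0,4,3} = 2
G(17) = mex{2,1,1,0,4} = 3
G(18) = mex{3,2,2,1,0} = 4
G(19) = mex{4,3,0,2,1} = 5
G(20) = mex{5,4,1,0,2} = 3
G(21) = mex{3,5,2,1,0} = 4
G(22) = mex{4,3,3,2,1} = 0
G(23) = mex{0,4,4,3,2} = 1
G(24) = mex{1,0,5,4,3} = 2
G_A(24) = 2.
Stack B, S = {1, 2, 3, 5, 8}:
n :  0  1  2  3  4  5  6  7  8  9 10 11 12
G :  0  1  2  3  0  1  2  3  4  5  0  1  2
G_B(12) = 2.
Stack C, S = {3, 5, 6}:
n :  0  1  2  3  4  5  6  7  8  9 10 11 12 13 14 15
G :  0  0  0  1  1  1  2  2  2  0  0  0  1  1  1  2
G_C(15) = 2.
Combined Grundy value = 2 ⊕ 2 ⊕ 2 = 2.
A winning move leaves total XOR = 0, i.e. changes one component's Grundy value g to g ⊕ X where X is the current total.
Stack A: need g' = 2⊕2 = 0. Options: 24−1→G=1, 24−2→G=0, 24−5→G=5, 24−6→G=4, 24−7→G=3. Hits: 1.
Stack B: need g' = 2⊕2 = 0. Options: 12−1→G=1, 12−2→G=0, 12−3→G=5, 12−5→G=3, 12−8→G=0. Hits: 2.
Stack C: need g' = 2⊕2 = 0. Options: 15−3→G=1, 15−5→G=0, 15−6→G=0. Hits: 2.

5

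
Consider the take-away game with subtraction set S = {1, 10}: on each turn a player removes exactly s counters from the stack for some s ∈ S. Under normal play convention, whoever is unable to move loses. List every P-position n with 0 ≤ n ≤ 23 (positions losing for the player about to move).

G(0) = 0
G(1) = mex{0} = 1
G(2) = mex{1} = 0
G(3) = mex{0} = 1
G(4) = mex{1} = 0
G(5) = mex{0} = 1
G(6) = mex{1} = 0
G(7) = mex{0} = 1
G(8) = mex{1} = 0
G(9) = mex{0} = 1
G(10) = mex{1,0} = 2
G(11) = mex{2,1} = 0
G(12) = mex{0,0} = 1
G(13) = mex{1,1} = 0
G(14) = mex{0,0} = 1
G(15) = mex{1,1} = 0
G(16) = mex{0,0} = 1
G(17) = mex{1,1} = 0
G(18) = mex{0,0} = 1
G(19) = mex{1,1} = 0
G(20) = mex{0,2} = 1
G(21) = mex{1,0} = 2
G(22) = mex{2,1} = 0
G(23) = mex{0,0} = 1
P-positions are exactly the n with G(n) = 0.

0, 2, 4, 6, 8, 11, 13, 15, 17, 19, 22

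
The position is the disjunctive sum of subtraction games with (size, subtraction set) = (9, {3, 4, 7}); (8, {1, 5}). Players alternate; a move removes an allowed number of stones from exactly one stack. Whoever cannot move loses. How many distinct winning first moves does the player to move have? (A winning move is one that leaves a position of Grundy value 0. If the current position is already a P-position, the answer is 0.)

Stack A, S = {3, 4, 7}:
G(0) = 0
G(1) = mex{} = 0
G(2) = mex{} = 0
G(3) = mex{0} = 1
G(4) = mex{0,0} = 1
G(5) = mex{0,0} = 1
G(6) = mex{1,0} = 2
G(7) = mex{1,1,0} = 2
G(8) = mex{1,1,0} = 2
G(9) = mex{2,1,0} = 3
G_A(9) = 3.
Stack B, S = {1, 5}:
n : 0 1 2 3 4 5 6 7 8
G : 0 1 0 1 0 1 0 1 0
G_B(8) = 0.
Combined Grundy value = 3 ⊕ 0 = 3.
A winning move leaves total XOR = 0, i.e. changes one component's Grundy value g to g ⊕ X where X is the current total.
Stack A: need g' = 3⊕3 = 0. Options: 9−3→G=2, 9−4→G=1, 9−7→G=0. Hits: 1.
Stack B: need g' = 0⊕3 = 3. Options: 8−1→G=1, 8−5→G=1. Hits: 0.

1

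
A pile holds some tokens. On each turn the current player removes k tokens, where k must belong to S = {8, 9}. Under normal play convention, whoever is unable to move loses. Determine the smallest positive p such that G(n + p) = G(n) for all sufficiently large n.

17

G(0) = 0
G(1) = mex{} = 0
G(2) = mex{} = 0
G(3) = mex{} = 0
G(4) = mex{} = 0
G(5) = mex{} = 0
G(6) = mex{} = 0
G(7) = mex{} = 0
G(8) = mex{0} = 1
G(9) = mex{0,0} = 1
G(10) = mex{0,0} = 1
G(11) = mex{0,0} = 1
G(12) = mex{0,0} = 1
G(13) = mex{0,0} = 1
G(14) = mex{0,0} = 1
G(15) = mex{0,0} = 1
G(16) = mex{1,0} = 2
G(17) = mex{1,1} = 0
G(18) = mex{1,1} = 0
G(19) = mex{1,1} = 0
G(20) = mex{1,1} = 0
G(21) = mex{1,1} = 0
G(22) = mex{1,1} = 0
G(23) = mex{1,1} = 0
G(24) = mex{2,1} = 0
G(25) = mex{0,2} = 1
G(26) = mex{0,0} = 1
G(27) = mex{0,0} = 1
G(28) = mex{0,0} = 1
G(29) = mex{0,0} = 1
G(30) = mex{0,0} = 1
G(31) = mex{0,0} = 1
G(32) = mex{0,0} = 1
G(33) = mex{1,0} = 2
G(34) = mex{1,1} = 0
G(35) = mex{1,1} = 0
G(n+17) = G(n) holds for n = 0,…,8 (a full window of length max(S) = 9), so the sequence is purely periodic with period 17.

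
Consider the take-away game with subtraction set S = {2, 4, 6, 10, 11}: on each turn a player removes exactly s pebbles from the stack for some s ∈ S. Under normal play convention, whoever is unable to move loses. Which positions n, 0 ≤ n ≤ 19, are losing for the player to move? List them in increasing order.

0, 1, 8, 9, 16, 17

G(0) = 0
G(1) = mex{} = 0
G(2) = mex{0} = 1
G(3) = mex{0} = 1
G(4) = mex{1,0} = 2
G(5) = mex{1,0} = 2
G(6) = mex{2,1,0} = 3
G(7) = mex{2,1,0} = 3
G(8) = mex{3,2,1} = 0
G(9) = mex{3,2,1} = 0
G(10) = mex{0,3,2,0} = 1
G(11) = mex{0,3,2,0,0} = 1
G(12) = mex{1,0,3,1,0} = 2
G(13) = mex{1,0,3,1,1} = 2
G(14) = mex{2,1,0,2,1} = 3
G(15) = mex{2,1,0,2,2} = 3
G(16) = mex{3,2,1,3,2} = 0
G(17) = mex{3,2,1,3,3} = 0
G(18) = mex{0,3,2,0,3} = 1
G(19) = mex{0,3,2,0,0} = 1
P-positions are exactly the n with G(n) = 0.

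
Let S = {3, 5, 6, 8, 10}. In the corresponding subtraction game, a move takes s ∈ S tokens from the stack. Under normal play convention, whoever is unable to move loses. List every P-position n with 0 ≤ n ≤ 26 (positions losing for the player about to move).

0, 1, 2, 13, 14, 15, 26

G(0) = 0
G(1) = mex{} = 0
G(2) = mex{} = 0
G(3) = mex{0} = 1
G(4) = mex{0} = 1
G(5) = mex{0,0} = 1
G(6) = mex{1,0,0} = 2
G(7) = mex{1,0,0} = 2
G(8) = mex{1,1,0,0} = 2
G(9) = mex{2,1,1,0} = 3
G(10) = mex{2,1,1,0,0} = 3
G(11) = mex{2,2,1,1,0} = 3
G(12) = mex{3,2,2,1,0} = 4
G(13) = mex{3,2,2,1,1} = 0
G(14) = mex{3,3,2,2,1} = 0
G(15) = mex{4,3,3,2,1} = 0
G(16) = mex{0,3,3,2,2} = 1
G(17) = mex{0,4,3,3,2} = 1
G(18) = mex{0,0,4,3,2} = 1
G(19) = mex{1,0,0,3,3} = 2
G(20) = mex{1,0,0,4,3} = 2
G(21) = mex{1,1,0,0,3} = 2
G(22) = mex{2,1,1,0,4} = 3
G(23) = mex{2,1,1,0,0} = 3
G(24) = mex{2,2,1,1,0} = 3
G(25) = mex{3,2,2,1,0} = 4
G(26) = mex{3,2,2,1,1} = 0
P-positions are exactly the n with G(n) = 0.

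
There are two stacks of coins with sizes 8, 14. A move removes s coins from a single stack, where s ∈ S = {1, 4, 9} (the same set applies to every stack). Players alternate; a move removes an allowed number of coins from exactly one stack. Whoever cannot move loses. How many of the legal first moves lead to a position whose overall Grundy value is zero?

All stacks use S = {1, 4, 9}:
G(0) = 0
G(1) = mex{0} = 1
G(2) = mex{1} = 0
G(3) = mex{0} = 1
G(4) = mex{1,0} = 2
G(5) = mex{2,1} = 0
G(6) = mex{0,0} = 1
G(7) = mex{1,1} = 0
G(8) = mex{0,2} = 1
G(9) = mex{1,0,0} = 2
G(10) = mex{2,1,1} = 0
G(11) = mex{0,0,0} = 1
G(12) = mex{1,1,1} = 0
G(13) = mex{0,2,2} = 1
G(14) = mex{1,0,0} = 2
Stack A: G(8) = 1.
Stack B: G(14) = 2.
Combined Grundy value = 1 ⊕ 2 = 3.
A winning move leaves total XOR = 0, i.e. changes one component's Grundy value g to g ⊕ X where X is the current total.
Stack A: need g' = 1⊕3 = 2. Options: 8−1→G=0, 8−4→G=2. Hits: 1.
Stack B: need g' = 2⊕3 = 1. Options: 14−1→G=1, 14−4→G=0, 14−9→G=0. Hits: 1.

2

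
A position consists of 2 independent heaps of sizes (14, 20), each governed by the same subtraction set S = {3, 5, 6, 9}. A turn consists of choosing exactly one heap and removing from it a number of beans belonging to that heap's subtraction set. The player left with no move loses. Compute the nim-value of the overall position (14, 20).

All heaps use S = {3, 5, 6, 9}:
n :  0  1  2  3  4  5  6  7  8  9 10 11 12 13 14 15 16 17 18 19 20
G :  0  0  0  1  1  1  2  2  2  3  3  3  0  0  0  1  1  1  2  2  2
Heap A: G(14) = 0.
Heap B: G(20) = 2.
Combined Grundy value = 0 ⊕ 2 = 2.

2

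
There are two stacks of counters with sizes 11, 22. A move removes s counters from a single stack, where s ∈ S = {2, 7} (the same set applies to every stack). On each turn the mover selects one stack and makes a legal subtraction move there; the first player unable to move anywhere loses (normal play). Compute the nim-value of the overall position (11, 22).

1

All stacks use S = {2, 7}:
G(0) = 0
G(1) = mex{} = 0
G(2) = mex{0} = 1
G(3) = mex{0} = 1
G(4) = mex{1} = 0
G(5) = mex{1} = 0
G(6) = mex{0} = 1
G(7) = mex{0,0} = 1
G(8) = mex{1,0} = 2
G(9) = mex{1,1} = 0
G(10) = mex{2,1} = 0
G(11) = mex{0,0} = 1
G(12) = mex{0,0} = 1
G(13) = mex{1,1} = 0
G(14) = mex{1,1} = 0
G(15) = mex{0,2} = 1
G(16) = mex{0,0} = 1
G(17) = mex{1,0} = 2
G(18) = mex{1,1} = 0
G(19) = mex{2,1} = 0
G(20) = mex{0,0} = 1
G(21) = mex{0,0} = 1
G(22) = mex{1,1} = 0
Stack A: G(11) = 1.
Stack B: G(22) = 0.
Combined Grundy value = 1 ⊕ 0 = 1.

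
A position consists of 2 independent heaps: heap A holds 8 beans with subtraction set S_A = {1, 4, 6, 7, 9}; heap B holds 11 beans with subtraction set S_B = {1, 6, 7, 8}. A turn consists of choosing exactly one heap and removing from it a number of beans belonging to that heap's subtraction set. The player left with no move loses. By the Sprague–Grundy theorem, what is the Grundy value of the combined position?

Heap A, S = {1, 4, 6, 7, 9}:
n : 0 1 2 3 4 5 6 7 8
G : 0 1 0 1 2 0 1 2 3
G_A(8) = 3.
Heap B, S = {1, 6, 7, 8}:
G(0) = 0
G(1) = mex{0} = 1
G(2) = mex{1} = 0
G(3) = mex{0} = 1
G(4) = mex{1} = 0
G(5) = mex{0} = 1
G(6) = mex{1,0} = 2
G(7) = mex{2,1,0} = 3
G(8) = mex{3,0,1,0} = 2
G(9) = mex{2,1,0,1} = 3
G(10) = mex{3,0,1,0} = 2
G(11) = mex{2,1,0,1} = 3
G_B(11) = 3.
Combined Grundy value = 3 ⊕ 3 = 0.

0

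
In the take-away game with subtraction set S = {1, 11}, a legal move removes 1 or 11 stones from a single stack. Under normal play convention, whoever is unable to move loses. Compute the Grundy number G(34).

G(0) = 0
G(1) = mex{0} = 1
G(2) = mex{1} = 0
G(3) = mex{0} = 1
G(4) = mex{1} = 0
G(5) = mex{0} = 1
G(6) = mex{1} = 0
G(7) = mex{0} = 1
G(8) = mex{1} = 0
G(9) = mex{0} = 1
G(10) = mex{1} = 0
G(11) = mex{0,0} = 1
G(12) = mex{1,1} = 0
G(13) = mex{0,0} = 1
G(14) = mex{1,1} = 0
G(15) = mex{0,0} = 1
G(16) = mex{1,1} = 0
G(17) = mex{0,0} = 1
G(18) = mex{1,1} = 0
G(19) = mex{0,0} = 1
G(20) = mex{1,1} = 0
G(21) = mex{0,0} = 1
G(22) = mex{1,1} = 0
G(23) = mex{0,0} = 1
G(24) = mex{1,1} = 0
G(25) = mex{0,0} = 1
G(26) = mex{1,1} = 0
G(27) = mex{0,0} = 1
G(28) = mex{1,1} = 0
G(29) = mex{0,0} = 1
G(30) = mex{1,1} = 0
G(31) = mex{0,0} = 1
G(32) = mex{1,1} = 0
G(33) = mex{0,0} = 1
G(34) = mex{1,1} = 0

0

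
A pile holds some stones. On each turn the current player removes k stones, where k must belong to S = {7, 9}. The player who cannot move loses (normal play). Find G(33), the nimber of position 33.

n :  0  1  2  3  4  5  6  7  8  9 10 11 12 13 14 15 16 17 18 19 20 21 22 23 24 25 26 27 28 29 30 31 32 33
G :  0  0  0  0  0  0  0  1  1  1  1  1  1  1  2  2  0  0  0  0  0  0  0  1  1  1  1  1  1  1  2  2  0  0

0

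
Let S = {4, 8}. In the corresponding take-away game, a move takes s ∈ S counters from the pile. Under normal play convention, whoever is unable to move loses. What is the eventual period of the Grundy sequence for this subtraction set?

n :  0  1  2  3  4  5  6  7  8  9 10 11 12 13 14 15 16 17 18 19 20 21 22 23 24 25
G :  0  0  0  0  1  1  1  1  2  2  2  2  0  0  0  0  1  1  1  1  2  2  2  2  0  0
G(n+12) = G(n) holds for n = 0,…,7 (a full window of length max(S) = 8), so the sequence is purely periodic with period 12.

12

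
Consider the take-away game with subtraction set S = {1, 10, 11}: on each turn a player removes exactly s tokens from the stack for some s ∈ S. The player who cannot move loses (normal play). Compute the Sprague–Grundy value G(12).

G(0) = 0
G(1) = mex{0} = 1
G(2) = mex{1} = 0
G(3) = mex{0} = 1
G(4) = mex{1} = 0
G(5) = mex{0} = 1
G(6) = mex{1} = 0
G(7) = mex{0} = 1
G(8) = mex{1} = 0
G(9) = mex{0} = 1
G(10) = mex{1,0} = 2
G(11) = mex{2,1,0} = 3
G(12) = mex{3,0,1} = 2

2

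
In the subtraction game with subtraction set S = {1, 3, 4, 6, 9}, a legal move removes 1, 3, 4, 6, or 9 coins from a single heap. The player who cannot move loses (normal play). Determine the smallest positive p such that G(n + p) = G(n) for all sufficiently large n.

G(0) = 0
G(1) = mex{0} = 1
G(2) = mex{1} = 0
G(3) = mex{0,0} = 1
G(4) = mex{1,1,0} = 2
G(5) = mex{2,0,1} = 3
G(6) = mex{3,1,0,0} = 2
G(7) = mex{2,2,1,1} = 0
G(8) = mex{0,3,2,0} = 1
G(9) = mex{1,2,3,1,0} = 4
G(10) = mex{4,0,2,2,1} = 3
G(11) = mex{3,1,0,3,0} = 2
G(12) = mex{2,4,1,2,1} = 0
G(13) = mex{0,3,4,0,2} = 1
G(14) = mex{1,2,3,1,3} = 0
G(15) = mex{0,0,2,4,2} = 1
G(16) = mex{1,1,0,3,0} = 2
G(17) = mex{2,0,1,2,1} = 3
G(18) = mex{3,1,0,0,4} = 2
G(19) = mex{2,2,1,1,3} = 0
G(20) = mex{0,3,2,0,2} = 1
G(21) = mex{1,2,3,1,0} = 4
G(22) = mex{4,0,2,2,1} = 3
G(23) = mex{3,1,0,3,0} = 2
G(24) = mex{2,4,1,2,1} = 0
G(25) = mex{0,3,4,0,2} = 1
G(n+12) = G(n) holds for n = 0,…,8 (a full window of length max(S) = 9), so the sequence is purely periodic with period 12.

12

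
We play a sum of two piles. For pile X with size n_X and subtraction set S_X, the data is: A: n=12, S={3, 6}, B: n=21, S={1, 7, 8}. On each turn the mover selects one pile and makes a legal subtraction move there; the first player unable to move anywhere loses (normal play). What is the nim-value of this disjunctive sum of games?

Pile A, S = {3, 6}:
G(0) = 0
G(1) = mex{} = 0
G(2) = mex{} = 0
G(3) = mex{0} = 1
G(4) = mex{0} = 1
G(5) = mex{0} = 1
G(6) = mex{1,0} = 2
G(7) = mex{1,0} = 2
G(8) = mex{1,0} = 2
G(9) = mex{2,1} = 0
G(10) = mex{2,1} = 0
G(11) = mex{2,1} = 0
G(12) = mex{0,2} = 1
G_A(12) = 1.
Pile B, S = {1, 7, 8}:
n :  0  1  2  3  4  5  6  7  8  9 10 11 12 13 14 15 16 17 18 19 20 21
G :  0  1  0  1  0  1  0  1  2  3  2  3  2  3  2  0  1  0  1  0  1  0
G_B(21) = 0.
Combined Grundy value = 1 ⊕ 0 = 1.

1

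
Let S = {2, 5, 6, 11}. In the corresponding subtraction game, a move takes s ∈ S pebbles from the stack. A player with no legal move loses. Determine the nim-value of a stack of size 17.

n :  0  1  2  3  4  5  6  7  8  9 10 11 12 13 14 15 16 17
G :  0  0  1  1  0  2  1  3  0  2  1  3  2  2  3  3  0  0

0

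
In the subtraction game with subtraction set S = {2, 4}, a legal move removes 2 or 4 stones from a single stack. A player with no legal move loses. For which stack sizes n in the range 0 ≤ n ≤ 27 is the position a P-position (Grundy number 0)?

0, 1, 6, 7, 12, 13, 18, 19, 24, 25

n :  0  1  2  3  4  5  6  7  8  9 10 11 12 13 14 15 16 17 18 19 20 21 22 23 24 25 26 27
G :  0  0  1  1  2  2  0  0  1  1  2  2  0  0  1  1  2  2  0  0  1  1  2  2  0  0  1  1
P-positions are exactly the n with G(n) = 0.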